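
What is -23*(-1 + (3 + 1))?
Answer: -69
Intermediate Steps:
-23*(-1 + (3 + 1)) = -23*(-1 + 4) = -23*3 = -69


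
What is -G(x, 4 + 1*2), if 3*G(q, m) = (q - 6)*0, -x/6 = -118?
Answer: 0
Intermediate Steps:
x = 708 (x = -6*(-118) = 708)
G(q, m) = 0 (G(q, m) = ((q - 6)*0)/3 = ((-6 + q)*0)/3 = (⅓)*0 = 0)
-G(x, 4 + 1*2) = -1*0 = 0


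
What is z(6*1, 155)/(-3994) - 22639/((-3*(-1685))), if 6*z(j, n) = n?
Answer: -60367169/13459780 ≈ -4.4850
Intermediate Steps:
z(j, n) = n/6
z(6*1, 155)/(-3994) - 22639/((-3*(-1685))) = ((1/6)*155)/(-3994) - 22639/((-3*(-1685))) = (155/6)*(-1/3994) - 22639/5055 = -155/23964 - 22639*1/5055 = -155/23964 - 22639/5055 = -60367169/13459780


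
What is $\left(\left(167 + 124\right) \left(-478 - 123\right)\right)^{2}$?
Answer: $30586861881$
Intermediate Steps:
$\left(\left(167 + 124\right) \left(-478 - 123\right)\right)^{2} = \left(291 \left(-601\right)\right)^{2} = \left(-174891\right)^{2} = 30586861881$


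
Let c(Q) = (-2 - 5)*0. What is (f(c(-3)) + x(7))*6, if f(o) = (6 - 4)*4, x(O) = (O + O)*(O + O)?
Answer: 1224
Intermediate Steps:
c(Q) = 0 (c(Q) = -7*0 = 0)
x(O) = 4*O**2 (x(O) = (2*O)*(2*O) = 4*O**2)
f(o) = 8 (f(o) = 2*4 = 8)
(f(c(-3)) + x(7))*6 = (8 + 4*7**2)*6 = (8 + 4*49)*6 = (8 + 196)*6 = 204*6 = 1224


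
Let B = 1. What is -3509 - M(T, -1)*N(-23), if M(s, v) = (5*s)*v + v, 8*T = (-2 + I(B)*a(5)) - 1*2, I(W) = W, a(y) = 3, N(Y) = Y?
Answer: -28141/8 ≈ -3517.6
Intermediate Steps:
T = -1/8 (T = ((-2 + 1*3) - 1*2)/8 = ((-2 + 3) - 2)/8 = (1 - 2)/8 = (1/8)*(-1) = -1/8 ≈ -0.12500)
M(s, v) = v + 5*s*v (M(s, v) = 5*s*v + v = v + 5*s*v)
-3509 - M(T, -1)*N(-23) = -3509 - (-(1 + 5*(-1/8)))*(-23) = -3509 - (-(1 - 5/8))*(-23) = -3509 - (-1*3/8)*(-23) = -3509 - (-3)*(-23)/8 = -3509 - 1*69/8 = -3509 - 69/8 = -28141/8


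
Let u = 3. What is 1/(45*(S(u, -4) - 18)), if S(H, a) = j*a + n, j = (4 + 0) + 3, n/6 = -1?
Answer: -1/2340 ≈ -0.00042735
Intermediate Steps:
n = -6 (n = 6*(-1) = -6)
j = 7 (j = 4 + 3 = 7)
S(H, a) = -6 + 7*a (S(H, a) = 7*a - 6 = -6 + 7*a)
1/(45*(S(u, -4) - 18)) = 1/(45*((-6 + 7*(-4)) - 18)) = 1/(45*((-6 - 28) - 18)) = 1/(45*(-34 - 18)) = 1/(45*(-52)) = 1/(-2340) = -1/2340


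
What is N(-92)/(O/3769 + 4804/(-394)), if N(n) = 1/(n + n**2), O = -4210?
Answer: -742493/82736356976 ≈ -8.9742e-6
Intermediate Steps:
N(-92)/(O/3769 + 4804/(-394)) = (1/((-92)*(1 - 92)))/(-4210/3769 + 4804/(-394)) = (-1/92/(-91))/(-4210*1/3769 + 4804*(-1/394)) = (-1/92*(-1/91))/(-4210/3769 - 2402/197) = 1/(8372*(-9882508/742493)) = (1/8372)*(-742493/9882508) = -742493/82736356976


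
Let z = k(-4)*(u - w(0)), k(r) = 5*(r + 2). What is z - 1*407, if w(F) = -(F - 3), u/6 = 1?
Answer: -437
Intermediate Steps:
u = 6 (u = 6*1 = 6)
w(F) = 3 - F (w(F) = -(-3 + F) = 3 - F)
k(r) = 10 + 5*r (k(r) = 5*(2 + r) = 10 + 5*r)
z = -30 (z = (10 + 5*(-4))*(6 - (3 - 1*0)) = (10 - 20)*(6 - (3 + 0)) = -10*(6 - 1*3) = -10*(6 - 3) = -10*3 = -30)
z - 1*407 = -30 - 1*407 = -30 - 407 = -437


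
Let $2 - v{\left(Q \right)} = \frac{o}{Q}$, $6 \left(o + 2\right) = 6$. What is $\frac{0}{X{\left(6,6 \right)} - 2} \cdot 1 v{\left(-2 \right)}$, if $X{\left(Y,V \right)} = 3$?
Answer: $0$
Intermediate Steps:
$o = -1$ ($o = -2 + \frac{1}{6} \cdot 6 = -2 + 1 = -1$)
$v{\left(Q \right)} = 2 + \frac{1}{Q}$ ($v{\left(Q \right)} = 2 - - \frac{1}{Q} = 2 + \frac{1}{Q}$)
$\frac{0}{X{\left(6,6 \right)} - 2} \cdot 1 v{\left(-2 \right)} = \frac{0}{3 - 2} \cdot 1 \left(2 + \frac{1}{-2}\right) = \frac{0}{1} \cdot 1 \left(2 - \frac{1}{2}\right) = 0 \cdot 1 \cdot 1 \cdot \frac{3}{2} = 0 \cdot 1 \cdot \frac{3}{2} = 0 \cdot \frac{3}{2} = 0$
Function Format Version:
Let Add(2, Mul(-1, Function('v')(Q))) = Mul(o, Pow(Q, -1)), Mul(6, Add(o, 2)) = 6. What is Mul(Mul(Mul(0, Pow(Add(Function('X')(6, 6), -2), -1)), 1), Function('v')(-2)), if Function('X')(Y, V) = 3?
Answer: 0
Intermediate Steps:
o = -1 (o = Add(-2, Mul(Rational(1, 6), 6)) = Add(-2, 1) = -1)
Function('v')(Q) = Add(2, Pow(Q, -1)) (Function('v')(Q) = Add(2, Mul(-1, Mul(-1, Pow(Q, -1)))) = Add(2, Pow(Q, -1)))
Mul(Mul(Mul(0, Pow(Add(Function('X')(6, 6), -2), -1)), 1), Function('v')(-2)) = Mul(Mul(Mul(0, Pow(Add(3, -2), -1)), 1), Add(2, Pow(-2, -1))) = Mul(Mul(Mul(0, Pow(1, -1)), 1), Add(2, Rational(-1, 2))) = Mul(Mul(Mul(0, 1), 1), Rational(3, 2)) = Mul(Mul(0, 1), Rational(3, 2)) = Mul(0, Rational(3, 2)) = 0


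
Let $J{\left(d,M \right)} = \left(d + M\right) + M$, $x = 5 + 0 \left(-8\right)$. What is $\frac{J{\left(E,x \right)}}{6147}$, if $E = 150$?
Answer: $\frac{160}{6147} \approx 0.026029$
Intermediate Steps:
$x = 5$ ($x = 5 + 0 = 5$)
$J{\left(d,M \right)} = d + 2 M$ ($J{\left(d,M \right)} = \left(M + d\right) + M = d + 2 M$)
$\frac{J{\left(E,x \right)}}{6147} = \frac{150 + 2 \cdot 5}{6147} = \left(150 + 10\right) \frac{1}{6147} = 160 \cdot \frac{1}{6147} = \frac{160}{6147}$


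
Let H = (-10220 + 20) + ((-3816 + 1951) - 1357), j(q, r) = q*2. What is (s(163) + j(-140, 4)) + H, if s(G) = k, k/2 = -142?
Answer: -13986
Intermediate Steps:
k = -284 (k = 2*(-142) = -284)
j(q, r) = 2*q
s(G) = -284
H = -13422 (H = -10200 + (-1865 - 1357) = -10200 - 3222 = -13422)
(s(163) + j(-140, 4)) + H = (-284 + 2*(-140)) - 13422 = (-284 - 280) - 13422 = -564 - 13422 = -13986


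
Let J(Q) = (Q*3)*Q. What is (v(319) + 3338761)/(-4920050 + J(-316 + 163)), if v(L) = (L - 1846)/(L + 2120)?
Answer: -246764744/358446009 ≈ -0.68843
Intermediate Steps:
J(Q) = 3*Q² (J(Q) = (3*Q)*Q = 3*Q²)
v(L) = (-1846 + L)/(2120 + L)
(v(319) + 3338761)/(-4920050 + J(-316 + 163)) = ((-1846 + 319)/(2120 + 319) + 3338761)/(-4920050 + 3*(-316 + 163)²) = (-1527/2439 + 3338761)/(-4920050 + 3*(-153)²) = ((1/2439)*(-1527) + 3338761)/(-4920050 + 3*23409) = (-509/813 + 3338761)/(-4920050 + 70227) = (2714412184/813)/(-4849823) = (2714412184/813)*(-1/4849823) = -246764744/358446009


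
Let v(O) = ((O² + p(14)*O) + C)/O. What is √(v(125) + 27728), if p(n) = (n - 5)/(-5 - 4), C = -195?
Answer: √696261/5 ≈ 166.88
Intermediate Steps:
p(n) = 5/9 - n/9 (p(n) = (-5 + n)/(-9) = (-5 + n)*(-⅑) = 5/9 - n/9)
v(O) = (-195 + O² - O)/O (v(O) = ((O² + (5/9 - ⅑*14)*O) - 195)/O = ((O² + (5/9 - 14/9)*O) - 195)/O = ((O² - O) - 195)/O = (-195 + O² - O)/O)
√(v(125) + 27728) = √((-1 + 125 - 195/125) + 27728) = √((-1 + 125 - 195*1/125) + 27728) = √((-1 + 125 - 39/25) + 27728) = √(3061/25 + 27728) = √(696261/25) = √696261/5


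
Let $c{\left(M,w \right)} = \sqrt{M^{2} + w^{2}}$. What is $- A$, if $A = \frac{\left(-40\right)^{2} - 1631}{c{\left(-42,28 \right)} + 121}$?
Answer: $\frac{3751}{12093} - \frac{434 \sqrt{13}}{12093} \approx 0.18078$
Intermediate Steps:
$A = - \frac{31}{121 + 14 \sqrt{13}}$ ($A = \frac{\left(-40\right)^{2} - 1631}{\sqrt{\left(-42\right)^{2} + 28^{2}} + 121} = \frac{1600 - 1631}{\sqrt{1764 + 784} + 121} = - \frac{31}{\sqrt{2548} + 121} = - \frac{31}{14 \sqrt{13} + 121} = - \frac{31}{121 + 14 \sqrt{13}} \approx -0.18078$)
$- A = - (- \frac{3751}{12093} + \frac{434 \sqrt{13}}{12093}) = \frac{3751}{12093} - \frac{434 \sqrt{13}}{12093}$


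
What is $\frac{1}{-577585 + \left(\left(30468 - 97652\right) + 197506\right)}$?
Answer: $- \frac{1}{447263} \approx -2.2358 \cdot 10^{-6}$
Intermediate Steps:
$\frac{1}{-577585 + \left(\left(30468 - 97652\right) + 197506\right)} = \frac{1}{-577585 + \left(-67184 + 197506\right)} = \frac{1}{-577585 + 130322} = \frac{1}{-447263} = - \frac{1}{447263}$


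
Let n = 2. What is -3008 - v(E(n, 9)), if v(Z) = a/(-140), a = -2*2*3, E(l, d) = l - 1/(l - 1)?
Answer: -105283/35 ≈ -3008.1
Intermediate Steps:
E(l, d) = l - 1/(-1 + l)
a = -12 (a = -4*3 = -12)
v(Z) = 3/35 (v(Z) = -12/(-140) = -12*(-1/140) = 3/35)
-3008 - v(E(n, 9)) = -3008 - 1*3/35 = -3008 - 3/35 = -105283/35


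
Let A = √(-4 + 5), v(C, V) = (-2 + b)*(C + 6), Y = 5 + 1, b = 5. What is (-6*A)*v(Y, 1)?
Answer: -216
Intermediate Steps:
Y = 6
v(C, V) = 18 + 3*C (v(C, V) = (-2 + 5)*(C + 6) = 3*(6 + C) = 18 + 3*C)
A = 1 (A = √1 = 1)
(-6*A)*v(Y, 1) = (-6*1)*(18 + 3*6) = -6*(18 + 18) = -6*36 = -216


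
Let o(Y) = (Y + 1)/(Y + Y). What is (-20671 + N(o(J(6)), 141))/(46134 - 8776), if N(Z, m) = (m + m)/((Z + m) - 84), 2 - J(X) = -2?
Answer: -9527075/17222038 ≈ -0.55319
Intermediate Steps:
J(X) = 4 (J(X) = 2 - 1*(-2) = 2 + 2 = 4)
o(Y) = (1 + Y)/(2*Y) (o(Y) = (1 + Y)/((2*Y)) = (1 + Y)*(1/(2*Y)) = (1 + Y)/(2*Y))
N(Z, m) = 2*m/(-84 + Z + m) (N(Z, m) = (2*m)/(-84 + Z + m) = 2*m/(-84 + Z + m))
(-20671 + N(o(J(6)), 141))/(46134 - 8776) = (-20671 + 2*141/(-84 + (1/2)*(1 + 4)/4 + 141))/(46134 - 8776) = (-20671 + 2*141/(-84 + (1/2)*(1/4)*5 + 141))/37358 = (-20671 + 2*141/(-84 + 5/8 + 141))*(1/37358) = (-20671 + 2*141/(461/8))*(1/37358) = (-20671 + 2*141*(8/461))*(1/37358) = (-20671 + 2256/461)*(1/37358) = -9527075/461*1/37358 = -9527075/17222038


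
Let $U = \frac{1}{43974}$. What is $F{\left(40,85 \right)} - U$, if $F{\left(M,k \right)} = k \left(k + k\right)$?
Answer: $\frac{635424299}{43974} \approx 14450.0$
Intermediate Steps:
$F{\left(M,k \right)} = 2 k^{2}$ ($F{\left(M,k \right)} = k 2 k = 2 k^{2}$)
$U = \frac{1}{43974} \approx 2.2741 \cdot 10^{-5}$
$F{\left(40,85 \right)} - U = 2 \cdot 85^{2} - \frac{1}{43974} = 2 \cdot 7225 - \frac{1}{43974} = 14450 - \frac{1}{43974} = \frac{635424299}{43974}$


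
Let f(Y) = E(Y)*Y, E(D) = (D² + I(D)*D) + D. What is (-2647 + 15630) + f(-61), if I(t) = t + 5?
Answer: -418653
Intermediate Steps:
I(t) = 5 + t
E(D) = D + D² + D*(5 + D) (E(D) = (D² + (5 + D)*D) + D = (D² + D*(5 + D)) + D = D + D² + D*(5 + D))
f(Y) = 2*Y²*(3 + Y) (f(Y) = (2*Y*(3 + Y))*Y = 2*Y²*(3 + Y))
(-2647 + 15630) + f(-61) = (-2647 + 15630) + 2*(-61)²*(3 - 61) = 12983 + 2*3721*(-58) = 12983 - 431636 = -418653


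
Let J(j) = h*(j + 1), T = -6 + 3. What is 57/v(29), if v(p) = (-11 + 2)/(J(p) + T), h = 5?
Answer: -931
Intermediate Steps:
T = -3
J(j) = 5 + 5*j (J(j) = 5*(j + 1) = 5*(1 + j) = 5 + 5*j)
v(p) = -9/(2 + 5*p) (v(p) = (-11 + 2)/((5 + 5*p) - 3) = -9/(2 + 5*p))
57/v(29) = 57/((-9/(2 + 5*29))) = 57/((-9/(2 + 145))) = 57/((-9/147)) = 57/((-9*1/147)) = 57/(-3/49) = 57*(-49/3) = -931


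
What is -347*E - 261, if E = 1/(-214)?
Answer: -55507/214 ≈ -259.38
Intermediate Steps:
E = -1/214 ≈ -0.0046729
-347*E - 261 = -347*(-1/214) - 261 = 347/214 - 261 = -55507/214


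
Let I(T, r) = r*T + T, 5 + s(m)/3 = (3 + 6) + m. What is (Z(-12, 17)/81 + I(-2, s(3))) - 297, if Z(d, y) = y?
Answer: -27604/81 ≈ -340.79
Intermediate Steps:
s(m) = 12 + 3*m (s(m) = -15 + 3*((3 + 6) + m) = -15 + 3*(9 + m) = -15 + (27 + 3*m) = 12 + 3*m)
I(T, r) = T + T*r (I(T, r) = T*r + T = T + T*r)
(Z(-12, 17)/81 + I(-2, s(3))) - 297 = (17/81 - 2*(1 + (12 + 3*3))) - 297 = (17*(1/81) - 2*(1 + (12 + 9))) - 297 = (17/81 - 2*(1 + 21)) - 297 = (17/81 - 2*22) - 297 = (17/81 - 44) - 297 = -3547/81 - 297 = -27604/81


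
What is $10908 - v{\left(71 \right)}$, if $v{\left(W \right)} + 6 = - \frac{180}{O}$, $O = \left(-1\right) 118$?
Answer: $\frac{643836}{59} \approx 10912.0$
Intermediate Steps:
$O = -118$
$v{\left(W \right)} = - \frac{264}{59}$ ($v{\left(W \right)} = -6 - \frac{180}{-118} = -6 - - \frac{90}{59} = -6 + \frac{90}{59} = - \frac{264}{59}$)
$10908 - v{\left(71 \right)} = 10908 - - \frac{264}{59} = 10908 + \frac{264}{59} = \frac{643836}{59}$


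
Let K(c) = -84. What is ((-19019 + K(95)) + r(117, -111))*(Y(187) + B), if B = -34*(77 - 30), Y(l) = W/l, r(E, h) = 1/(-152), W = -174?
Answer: 108524180375/3553 ≈ 3.0544e+7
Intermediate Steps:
r(E, h) = -1/152
Y(l) = -174/l
B = -1598 (B = -34*47 = -1598)
((-19019 + K(95)) + r(117, -111))*(Y(187) + B) = ((-19019 - 84) - 1/152)*(-174/187 - 1598) = (-19103 - 1/152)*(-174*1/187 - 1598) = -2903657*(-174/187 - 1598)/152 = -2903657/152*(-299000/187) = 108524180375/3553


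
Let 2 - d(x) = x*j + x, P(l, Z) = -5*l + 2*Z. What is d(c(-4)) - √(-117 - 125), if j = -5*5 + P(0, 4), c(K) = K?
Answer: -62 - 11*I*√2 ≈ -62.0 - 15.556*I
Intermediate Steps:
j = -17 (j = -5*5 + (-5*0 + 2*4) = -25 + (0 + 8) = -25 + 8 = -17)
d(x) = 2 + 16*x (d(x) = 2 - (x*(-17) + x) = 2 - (-17*x + x) = 2 - (-16)*x = 2 + 16*x)
d(c(-4)) - √(-117 - 125) = (2 + 16*(-4)) - √(-117 - 125) = (2 - 64) - √(-242) = -62 - 11*I*√2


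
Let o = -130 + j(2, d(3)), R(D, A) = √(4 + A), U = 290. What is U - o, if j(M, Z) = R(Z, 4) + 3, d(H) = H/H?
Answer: 417 - 2*√2 ≈ 414.17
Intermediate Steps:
d(H) = 1
j(M, Z) = 3 + 2*√2 (j(M, Z) = √(4 + 4) + 3 = √8 + 3 = 2*√2 + 3 = 3 + 2*√2)
o = -127 + 2*√2 (o = -130 + (3 + 2*√2) = -127 + 2*√2 ≈ -124.17)
U - o = 290 - (-127 + 2*√2) = 290 + (127 - 2*√2) = 417 - 2*√2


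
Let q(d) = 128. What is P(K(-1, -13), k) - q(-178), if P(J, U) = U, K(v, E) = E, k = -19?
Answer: -147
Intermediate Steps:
P(K(-1, -13), k) - q(-178) = -19 - 1*128 = -19 - 128 = -147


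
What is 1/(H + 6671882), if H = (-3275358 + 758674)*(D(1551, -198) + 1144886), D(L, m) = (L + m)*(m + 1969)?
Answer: -1/8911694689634 ≈ -1.1221e-13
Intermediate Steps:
D(L, m) = (1969 + m)*(L + m) (D(L, m) = (L + m)*(1969 + m) = (1969 + m)*(L + m))
H = -8911701361516 (H = (-3275358 + 758674)*(((-198)**2 + 1969*1551 + 1969*(-198) + 1551*(-198)) + 1144886) = -2516684*((39204 + 3053919 - 389862 - 307098) + 1144886) = -2516684*(2396163 + 1144886) = -2516684*3541049 = -8911701361516)
1/(H + 6671882) = 1/(-8911701361516 + 6671882) = 1/(-8911694689634) = -1/8911694689634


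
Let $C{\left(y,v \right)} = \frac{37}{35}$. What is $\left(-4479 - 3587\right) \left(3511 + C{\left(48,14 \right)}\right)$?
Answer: $- \frac{991488852}{35} \approx -2.8328 \cdot 10^{7}$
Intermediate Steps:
$C{\left(y,v \right)} = \frac{37}{35}$ ($C{\left(y,v \right)} = 37 \cdot \frac{1}{35} = \frac{37}{35}$)
$\left(-4479 - 3587\right) \left(3511 + C{\left(48,14 \right)}\right) = \left(-4479 - 3587\right) \left(3511 + \frac{37}{35}\right) = \left(-8066\right) \frac{122922}{35} = - \frac{991488852}{35}$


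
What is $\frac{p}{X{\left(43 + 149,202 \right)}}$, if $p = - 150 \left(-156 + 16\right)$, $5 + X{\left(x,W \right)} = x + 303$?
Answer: $\frac{300}{7} \approx 42.857$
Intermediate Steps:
$X{\left(x,W \right)} = 298 + x$ ($X{\left(x,W \right)} = -5 + \left(x + 303\right) = -5 + \left(303 + x\right) = 298 + x$)
$p = 21000$ ($p = \left(-150\right) \left(-140\right) = 21000$)
$\frac{p}{X{\left(43 + 149,202 \right)}} = \frac{21000}{298 + \left(43 + 149\right)} = \frac{21000}{298 + 192} = \frac{21000}{490} = 21000 \cdot \frac{1}{490} = \frac{300}{7}$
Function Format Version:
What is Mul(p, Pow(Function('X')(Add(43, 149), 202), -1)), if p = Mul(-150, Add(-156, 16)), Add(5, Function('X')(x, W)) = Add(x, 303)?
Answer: Rational(300, 7) ≈ 42.857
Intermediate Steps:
Function('X')(x, W) = Add(298, x) (Function('X')(x, W) = Add(-5, Add(x, 303)) = Add(-5, Add(303, x)) = Add(298, x))
p = 21000 (p = Mul(-150, -140) = 21000)
Mul(p, Pow(Function('X')(Add(43, 149), 202), -1)) = Mul(21000, Pow(Add(298, Add(43, 149)), -1)) = Mul(21000, Pow(Add(298, 192), -1)) = Mul(21000, Pow(490, -1)) = Mul(21000, Rational(1, 490)) = Rational(300, 7)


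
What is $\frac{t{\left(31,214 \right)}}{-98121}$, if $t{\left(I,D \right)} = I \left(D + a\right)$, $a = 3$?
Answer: $- \frac{6727}{98121} \approx -0.068558$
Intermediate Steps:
$t{\left(I,D \right)} = I \left(3 + D\right)$ ($t{\left(I,D \right)} = I \left(D + 3\right) = I \left(3 + D\right)$)
$\frac{t{\left(31,214 \right)}}{-98121} = \frac{31 \left(3 + 214\right)}{-98121} = 31 \cdot 217 \left(- \frac{1}{98121}\right) = 6727 \left(- \frac{1}{98121}\right) = - \frac{6727}{98121}$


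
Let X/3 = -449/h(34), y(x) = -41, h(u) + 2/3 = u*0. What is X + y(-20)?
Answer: 3959/2 ≈ 1979.5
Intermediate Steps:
h(u) = -⅔ (h(u) = -⅔ + u*0 = -⅔ + 0 = -⅔)
X = 4041/2 (X = 3*(-449/(-⅔)) = 3*(-449*(-3/2)) = 3*(1347/2) = 4041/2 ≈ 2020.5)
X + y(-20) = 4041/2 - 41 = 3959/2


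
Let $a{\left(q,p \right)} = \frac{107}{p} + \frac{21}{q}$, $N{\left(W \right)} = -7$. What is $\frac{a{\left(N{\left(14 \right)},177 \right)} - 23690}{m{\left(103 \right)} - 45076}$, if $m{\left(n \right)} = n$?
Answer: $\frac{4193554}{7960221} \approx 0.52681$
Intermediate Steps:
$a{\left(q,p \right)} = \frac{21}{q} + \frac{107}{p}$
$\frac{a{\left(N{\left(14 \right)},177 \right)} - 23690}{m{\left(103 \right)} - 45076} = \frac{\left(\frac{21}{-7} + \frac{107}{177}\right) - 23690}{103 - 45076} = \frac{\left(21 \left(- \frac{1}{7}\right) + 107 \cdot \frac{1}{177}\right) - 23690}{-44973} = \left(\left(-3 + \frac{107}{177}\right) - 23690\right) \left(- \frac{1}{44973}\right) = \left(- \frac{424}{177} - 23690\right) \left(- \frac{1}{44973}\right) = \left(- \frac{4193554}{177}\right) \left(- \frac{1}{44973}\right) = \frac{4193554}{7960221}$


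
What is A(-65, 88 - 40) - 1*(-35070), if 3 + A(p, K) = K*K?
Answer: 37371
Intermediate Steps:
A(p, K) = -3 + K² (A(p, K) = -3 + K*K = -3 + K²)
A(-65, 88 - 40) - 1*(-35070) = (-3 + (88 - 40)²) - 1*(-35070) = (-3 + 48²) + 35070 = (-3 + 2304) + 35070 = 2301 + 35070 = 37371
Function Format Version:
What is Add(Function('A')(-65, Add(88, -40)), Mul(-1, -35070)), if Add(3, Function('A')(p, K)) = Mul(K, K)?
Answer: 37371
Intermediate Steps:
Function('A')(p, K) = Add(-3, Pow(K, 2)) (Function('A')(p, K) = Add(-3, Mul(K, K)) = Add(-3, Pow(K, 2)))
Add(Function('A')(-65, Add(88, -40)), Mul(-1, -35070)) = Add(Add(-3, Pow(Add(88, -40), 2)), Mul(-1, -35070)) = Add(Add(-3, Pow(48, 2)), 35070) = Add(Add(-3, 2304), 35070) = Add(2301, 35070) = 37371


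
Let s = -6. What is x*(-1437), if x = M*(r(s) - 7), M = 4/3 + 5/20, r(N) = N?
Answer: 118313/4 ≈ 29578.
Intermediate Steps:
M = 19/12 (M = 4*(1/3) + 5*(1/20) = 4/3 + 1/4 = 19/12 ≈ 1.5833)
x = -247/12 (x = 19*(-6 - 7)/12 = (19/12)*(-13) = -247/12 ≈ -20.583)
x*(-1437) = -247/12*(-1437) = 118313/4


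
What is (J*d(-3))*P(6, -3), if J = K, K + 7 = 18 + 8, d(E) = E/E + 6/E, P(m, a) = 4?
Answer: -76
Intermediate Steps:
d(E) = 1 + 6/E
K = 19 (K = -7 + (18 + 8) = -7 + 26 = 19)
J = 19
(J*d(-3))*P(6, -3) = (19*((6 - 3)/(-3)))*4 = (19*(-⅓*3))*4 = (19*(-1))*4 = -19*4 = -76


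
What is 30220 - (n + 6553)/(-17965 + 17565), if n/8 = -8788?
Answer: 12024249/400 ≈ 30061.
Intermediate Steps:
n = -70304 (n = 8*(-8788) = -70304)
30220 - (n + 6553)/(-17965 + 17565) = 30220 - (-70304 + 6553)/(-17965 + 17565) = 30220 - (-63751)/(-400) = 30220 - (-63751)*(-1)/400 = 30220 - 1*63751/400 = 30220 - 63751/400 = 12024249/400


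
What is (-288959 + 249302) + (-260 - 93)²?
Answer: 84952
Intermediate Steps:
(-288959 + 249302) + (-260 - 93)² = -39657 + (-353)² = -39657 + 124609 = 84952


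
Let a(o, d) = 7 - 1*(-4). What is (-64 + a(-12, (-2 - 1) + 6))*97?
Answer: -5141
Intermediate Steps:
a(o, d) = 11 (a(o, d) = 7 + 4 = 11)
(-64 + a(-12, (-2 - 1) + 6))*97 = (-64 + 11)*97 = -53*97 = -5141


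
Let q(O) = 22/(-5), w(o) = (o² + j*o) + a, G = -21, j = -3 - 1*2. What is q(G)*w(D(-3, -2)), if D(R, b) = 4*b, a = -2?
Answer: -2244/5 ≈ -448.80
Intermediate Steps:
j = -5 (j = -3 - 2 = -5)
w(o) = -2 + o² - 5*o (w(o) = (o² - 5*o) - 2 = -2 + o² - 5*o)
q(O) = -22/5 (q(O) = 22*(-⅕) = -22/5)
q(G)*w(D(-3, -2)) = -22*(-2 + (4*(-2))² - 20*(-2))/5 = -22*(-2 + (-8)² - 5*(-8))/5 = -22*(-2 + 64 + 40)/5 = -22/5*102 = -2244/5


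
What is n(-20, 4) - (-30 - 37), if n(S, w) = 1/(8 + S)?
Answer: 803/12 ≈ 66.917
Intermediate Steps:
n(-20, 4) - (-30 - 37) = 1/(8 - 20) - (-30 - 37) = 1/(-12) - 1*(-67) = -1/12 + 67 = 803/12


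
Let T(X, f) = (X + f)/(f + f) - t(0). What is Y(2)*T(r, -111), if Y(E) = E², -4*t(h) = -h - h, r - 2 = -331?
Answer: 880/111 ≈ 7.9279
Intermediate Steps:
r = -329 (r = 2 - 331 = -329)
t(h) = h/2 (t(h) = -(-h - h)/4 = -(-1)*h/2 = h/2)
T(X, f) = (X + f)/(2*f) (T(X, f) = (X + f)/(f + f) - 0/2 = (X + f)/((2*f)) - 1*0 = (X + f)*(1/(2*f)) + 0 = (X + f)/(2*f) + 0 = (X + f)/(2*f))
Y(2)*T(r, -111) = 2²*((½)*(-329 - 111)/(-111)) = 4*((½)*(-1/111)*(-440)) = 4*(220/111) = 880/111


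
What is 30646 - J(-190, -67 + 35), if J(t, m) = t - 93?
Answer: 30929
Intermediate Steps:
J(t, m) = -93 + t
30646 - J(-190, -67 + 35) = 30646 - (-93 - 190) = 30646 - 1*(-283) = 30646 + 283 = 30929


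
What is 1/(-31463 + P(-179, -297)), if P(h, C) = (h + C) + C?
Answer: -1/32236 ≈ -3.1021e-5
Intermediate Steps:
P(h, C) = h + 2*C (P(h, C) = (C + h) + C = h + 2*C)
1/(-31463 + P(-179, -297)) = 1/(-31463 + (-179 + 2*(-297))) = 1/(-31463 + (-179 - 594)) = 1/(-31463 - 773) = 1/(-32236) = -1/32236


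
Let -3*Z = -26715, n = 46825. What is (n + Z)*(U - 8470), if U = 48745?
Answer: 2244525750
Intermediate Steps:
Z = 8905 (Z = -1/3*(-26715) = 8905)
(n + Z)*(U - 8470) = (46825 + 8905)*(48745 - 8470) = 55730*40275 = 2244525750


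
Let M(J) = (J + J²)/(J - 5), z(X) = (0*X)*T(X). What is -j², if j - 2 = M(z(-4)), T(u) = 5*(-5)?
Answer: -4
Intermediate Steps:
T(u) = -25
z(X) = 0 (z(X) = (0*X)*(-25) = 0*(-25) = 0)
M(J) = (J + J²)/(-5 + J)
j = 2 (j = 2 + 0*(1 + 0)/(-5 + 0) = 2 + 0*1/(-5) = 2 + 0*(-⅕)*1 = 2 + 0 = 2)
-j² = -1*2² = -1*4 = -4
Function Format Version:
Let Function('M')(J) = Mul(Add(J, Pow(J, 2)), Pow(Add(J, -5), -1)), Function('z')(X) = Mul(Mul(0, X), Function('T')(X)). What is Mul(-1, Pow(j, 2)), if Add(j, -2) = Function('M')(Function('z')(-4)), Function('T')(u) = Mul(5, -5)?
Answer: -4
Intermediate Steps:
Function('T')(u) = -25
Function('z')(X) = 0 (Function('z')(X) = Mul(Mul(0, X), -25) = Mul(0, -25) = 0)
Function('M')(J) = Mul(Pow(Add(-5, J), -1), Add(J, Pow(J, 2))) (Function('M')(J) = Mul(Add(J, Pow(J, 2)), Pow(Add(-5, J), -1)) = Mul(Pow(Add(-5, J), -1), Add(J, Pow(J, 2))))
j = 2 (j = Add(2, Mul(0, Pow(Add(-5, 0), -1), Add(1, 0))) = Add(2, Mul(0, Pow(-5, -1), 1)) = Add(2, Mul(0, Rational(-1, 5), 1)) = Add(2, 0) = 2)
Mul(-1, Pow(j, 2)) = Mul(-1, Pow(2, 2)) = Mul(-1, 4) = -4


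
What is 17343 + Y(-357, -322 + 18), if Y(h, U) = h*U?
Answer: 125871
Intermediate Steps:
Y(h, U) = U*h
17343 + Y(-357, -322 + 18) = 17343 + (-322 + 18)*(-357) = 17343 - 304*(-357) = 17343 + 108528 = 125871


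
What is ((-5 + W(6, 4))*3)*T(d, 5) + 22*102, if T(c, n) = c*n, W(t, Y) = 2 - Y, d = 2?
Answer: 2034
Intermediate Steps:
((-5 + W(6, 4))*3)*T(d, 5) + 22*102 = ((-5 + (2 - 1*4))*3)*(2*5) + 22*102 = ((-5 + (2 - 4))*3)*10 + 2244 = ((-5 - 2)*3)*10 + 2244 = -7*3*10 + 2244 = -21*10 + 2244 = -210 + 2244 = 2034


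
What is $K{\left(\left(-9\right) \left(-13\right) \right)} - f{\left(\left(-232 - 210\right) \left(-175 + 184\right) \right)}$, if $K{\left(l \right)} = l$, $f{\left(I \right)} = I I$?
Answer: $-15824367$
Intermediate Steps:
$f{\left(I \right)} = I^{2}$
$K{\left(\left(-9\right) \left(-13\right) \right)} - f{\left(\left(-232 - 210\right) \left(-175 + 184\right) \right)} = \left(-9\right) \left(-13\right) - \left(\left(-232 - 210\right) \left(-175 + 184\right)\right)^{2} = 117 - \left(\left(-442\right) 9\right)^{2} = 117 - \left(-3978\right)^{2} = 117 - 15824484 = -15824367$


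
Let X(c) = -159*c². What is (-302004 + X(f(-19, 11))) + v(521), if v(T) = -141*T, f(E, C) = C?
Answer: -394704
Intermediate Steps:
(-302004 + X(f(-19, 11))) + v(521) = (-302004 - 159*11²) - 141*521 = (-302004 - 159*121) - 73461 = (-302004 - 19239) - 73461 = -321243 - 73461 = -394704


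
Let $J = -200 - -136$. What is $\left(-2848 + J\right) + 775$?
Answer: $-2137$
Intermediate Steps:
$J = -64$ ($J = -200 + 136 = -64$)
$\left(-2848 + J\right) + 775 = \left(-2848 - 64\right) + 775 = -2912 + 775 = -2137$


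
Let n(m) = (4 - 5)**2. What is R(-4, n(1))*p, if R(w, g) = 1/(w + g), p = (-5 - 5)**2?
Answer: -100/3 ≈ -33.333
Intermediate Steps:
n(m) = 1 (n(m) = (-1)**2 = 1)
p = 100 (p = (-10)**2 = 100)
R(w, g) = 1/(g + w)
R(-4, n(1))*p = 100/(1 - 4) = 100/(-3) = -1/3*100 = -100/3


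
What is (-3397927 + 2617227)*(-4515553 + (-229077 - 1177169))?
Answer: 4623148479300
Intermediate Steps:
(-3397927 + 2617227)*(-4515553 + (-229077 - 1177169)) = -780700*(-4515553 - 1406246) = -780700*(-5921799) = 4623148479300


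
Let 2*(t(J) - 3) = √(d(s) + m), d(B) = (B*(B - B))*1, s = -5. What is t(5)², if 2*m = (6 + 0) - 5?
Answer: (12 + √2)²/16 ≈ 11.246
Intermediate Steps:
m = ½ (m = ((6 + 0) - 5)/2 = (6 - 5)/2 = (½)*1 = ½ ≈ 0.50000)
d(B) = 0 (d(B) = (B*0)*1 = 0*1 = 0)
t(J) = 3 + √2/4 (t(J) = 3 + √(0 + ½)/2 = 3 + √(½)/2 = 3 + (√2/2)/2 = 3 + √2/4)
t(5)² = (3 + √2/4)²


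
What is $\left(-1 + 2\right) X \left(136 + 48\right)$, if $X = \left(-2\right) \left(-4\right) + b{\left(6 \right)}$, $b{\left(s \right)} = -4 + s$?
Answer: $1840$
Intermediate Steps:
$X = 10$ ($X = \left(-2\right) \left(-4\right) + \left(-4 + 6\right) = 8 + 2 = 10$)
$\left(-1 + 2\right) X \left(136 + 48\right) = \left(-1 + 2\right) 10 \left(136 + 48\right) = 1 \cdot 10 \cdot 184 = 10 \cdot 184 = 1840$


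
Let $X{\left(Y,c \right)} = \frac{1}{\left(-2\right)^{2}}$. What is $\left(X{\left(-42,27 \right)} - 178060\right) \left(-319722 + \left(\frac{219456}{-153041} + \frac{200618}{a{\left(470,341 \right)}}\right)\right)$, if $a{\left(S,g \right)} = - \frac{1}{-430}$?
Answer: $- \frac{4684133913462785199}{306082} \approx -1.5304 \cdot 10^{13}$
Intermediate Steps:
$a{\left(S,g \right)} = \frac{1}{430}$ ($a{\left(S,g \right)} = \left(-1\right) \left(- \frac{1}{430}\right) = \frac{1}{430}$)
$X{\left(Y,c \right)} = \frac{1}{4}$
$\left(X{\left(-42,27 \right)} - 178060\right) \left(-319722 + \left(\frac{219456}{-153041} + \frac{200618}{a{\left(470,341 \right)}}\right)\right) = \left(\frac{1}{4} - 178060\right) \left(-319722 + \left(\frac{219456}{-153041} + 200618 \frac{1}{\frac{1}{430}}\right)\right) = - \frac{712239 \left(-319722 + \left(219456 \left(- \frac{1}{153041}\right) + 200618 \cdot 430\right)\right)}{4} = - \frac{712239 \left(-319722 + \left(- \frac{219456}{153041} + 86265740\right)\right)}{4} = - \frac{712239 \left(-319722 + \frac{13202194895884}{153041}\right)}{4} = \left(- \frac{712239}{4}\right) \frac{13153264321282}{153041} = - \frac{4684133913462785199}{306082}$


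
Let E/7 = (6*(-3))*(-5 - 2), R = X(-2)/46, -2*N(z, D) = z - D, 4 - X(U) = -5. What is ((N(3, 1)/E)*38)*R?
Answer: -19/2254 ≈ -0.0084295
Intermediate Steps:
X(U) = 9 (X(U) = 4 - 1*(-5) = 4 + 5 = 9)
N(z, D) = D/2 - z/2 (N(z, D) = -(z - D)/2 = D/2 - z/2)
R = 9/46 ≈ 0.19565
E = 882 (E = 7*((6*(-3))*(-5 - 2)) = 7*(-18*(-7)) = 7*126 = 882)
((N(3, 1)/E)*38)*R = ((((1/2)*1 - 1/2*3)/882)*38)*(9/46) = (((1/2 - 3/2)*(1/882))*38)*(9/46) = (-1*1/882*38)*(9/46) = -1/882*38*(9/46) = -19/441*9/46 = -19/2254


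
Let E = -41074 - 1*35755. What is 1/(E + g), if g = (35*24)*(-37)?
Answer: -1/107909 ≈ -9.2671e-6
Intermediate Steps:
g = -31080 (g = 840*(-37) = -31080)
E = -76829 (E = -41074 - 35755 = -76829)
1/(E + g) = 1/(-76829 - 31080) = 1/(-107909) = -1/107909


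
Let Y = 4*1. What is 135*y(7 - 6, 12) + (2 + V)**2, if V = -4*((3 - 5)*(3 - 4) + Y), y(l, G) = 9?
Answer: 1699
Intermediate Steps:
Y = 4
V = -24 (V = -4*((3 - 5)*(3 - 4) + 4) = -4*(-2*(-1) + 4) = -4*(2 + 4) = -4*6 = -24)
135*y(7 - 6, 12) + (2 + V)**2 = 135*9 + (2 - 24)**2 = 1215 + (-22)**2 = 1215 + 484 = 1699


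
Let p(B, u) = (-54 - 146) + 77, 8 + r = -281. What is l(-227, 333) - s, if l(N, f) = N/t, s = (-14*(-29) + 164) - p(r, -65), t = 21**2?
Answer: -305840/441 ≈ -693.51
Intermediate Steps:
r = -289 (r = -8 - 281 = -289)
t = 441
p(B, u) = -123 (p(B, u) = -200 + 77 = -123)
s = 693 (s = (-14*(-29) + 164) - 1*(-123) = (406 + 164) + 123 = 570 + 123 = 693)
l(N, f) = N/441
l(-227, 333) - s = (1/441)*(-227) - 1*693 = -227/441 - 693 = -305840/441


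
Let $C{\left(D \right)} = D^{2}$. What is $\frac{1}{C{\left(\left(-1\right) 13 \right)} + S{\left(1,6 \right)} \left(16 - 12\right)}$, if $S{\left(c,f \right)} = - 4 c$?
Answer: $\frac{1}{153} \approx 0.0065359$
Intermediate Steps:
$\frac{1}{C{\left(\left(-1\right) 13 \right)} + S{\left(1,6 \right)} \left(16 - 12\right)} = \frac{1}{\left(\left(-1\right) 13\right)^{2} + \left(-4\right) 1 \left(16 - 12\right)} = \frac{1}{\left(-13\right)^{2} - 16} = \frac{1}{169 - 16} = \frac{1}{153}$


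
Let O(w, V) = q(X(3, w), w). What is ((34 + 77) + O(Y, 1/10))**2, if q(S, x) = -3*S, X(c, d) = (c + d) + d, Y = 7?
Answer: 3600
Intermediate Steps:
X(c, d) = c + 2*d
O(w, V) = -9 - 6*w (O(w, V) = -3*(3 + 2*w) = -9 - 6*w)
((34 + 77) + O(Y, 1/10))**2 = ((34 + 77) + (-9 - 6*7))**2 = (111 + (-9 - 42))**2 = (111 - 51)**2 = 60**2 = 3600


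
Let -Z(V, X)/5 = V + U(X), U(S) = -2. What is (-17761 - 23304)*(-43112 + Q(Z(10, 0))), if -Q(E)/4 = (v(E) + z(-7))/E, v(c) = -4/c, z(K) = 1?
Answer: 35407795257/20 ≈ 1.7704e+9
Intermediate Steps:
Z(V, X) = 10 - 5*V (Z(V, X) = -5*(V - 2) = -5*(-2 + V) = 10 - 5*V)
Q(E) = -4*(1 - 4/E)/E (Q(E) = -4*(-4/E + 1)/E = -4*(1 - 4/E)/E)
(-17761 - 23304)*(-43112 + Q(Z(10, 0))) = (-17761 - 23304)*(-43112 + 4*(4 - (10 - 5*10))/(10 - 5*10)²) = -41065*(-43112 + 4*(4 - (10 - 50))/(10 - 50)²) = -41065*(-43112 + 4*(4 - 1*(-40))/(-40)²) = -41065*(-43112 + 4*(1/1600)*(4 + 40)) = -41065*(-43112 + 4*(1/1600)*44) = -41065*(-43112 + 11/100) = -41065*(-4311189/100) = 35407795257/20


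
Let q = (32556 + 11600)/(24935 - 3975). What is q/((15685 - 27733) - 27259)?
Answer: -11039/205968680 ≈ -5.3596e-5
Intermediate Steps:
q = 11039/5240 (q = 44156/20960 = 44156*(1/20960) = 11039/5240 ≈ 2.1067)
q/((15685 - 27733) - 27259) = 11039/(5240*((15685 - 27733) - 27259)) = 11039/(5240*(-12048 - 27259)) = (11039/5240)/(-39307) = (11039/5240)*(-1/39307) = -11039/205968680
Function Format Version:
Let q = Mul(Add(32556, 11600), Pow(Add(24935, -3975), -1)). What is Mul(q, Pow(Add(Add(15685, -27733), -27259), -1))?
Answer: Rational(-11039, 205968680) ≈ -5.3596e-5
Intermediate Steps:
q = Rational(11039, 5240) (q = Mul(44156, Pow(20960, -1)) = Mul(44156, Rational(1, 20960)) = Rational(11039, 5240) ≈ 2.1067)
Mul(q, Pow(Add(Add(15685, -27733), -27259), -1)) = Mul(Rational(11039, 5240), Pow(Add(Add(15685, -27733), -27259), -1)) = Mul(Rational(11039, 5240), Pow(Add(-12048, -27259), -1)) = Mul(Rational(11039, 5240), Pow(-39307, -1)) = Mul(Rational(11039, 5240), Rational(-1, 39307)) = Rational(-11039, 205968680)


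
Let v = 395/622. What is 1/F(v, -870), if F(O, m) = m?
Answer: -1/870 ≈ -0.0011494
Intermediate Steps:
v = 395/622 (v = 395*(1/622) = 395/622 ≈ 0.63505)
1/F(v, -870) = 1/(-870) = -1/870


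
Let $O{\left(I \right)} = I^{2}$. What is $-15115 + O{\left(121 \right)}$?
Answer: $-474$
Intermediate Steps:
$-15115 + O{\left(121 \right)} = -15115 + 121^{2} = -15115 + 14641 = -474$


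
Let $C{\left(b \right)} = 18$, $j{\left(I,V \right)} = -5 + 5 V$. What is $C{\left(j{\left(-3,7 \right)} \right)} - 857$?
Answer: $-839$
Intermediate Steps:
$C{\left(j{\left(-3,7 \right)} \right)} - 857 = 18 - 857 = -839$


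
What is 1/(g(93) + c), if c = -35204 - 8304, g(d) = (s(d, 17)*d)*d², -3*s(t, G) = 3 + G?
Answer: -1/5405888 ≈ -1.8498e-7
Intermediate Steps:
s(t, G) = -1 - G/3 (s(t, G) = -(3 + G)/3 = -1 - G/3)
g(d) = -20*d³/3 (g(d) = ((-1 - ⅓*17)*d)*d² = ((-1 - 17/3)*d)*d² = (-20*d/3)*d² = -20*d³/3)
c = -43508
1/(g(93) + c) = 1/(-20/3*93³ - 43508) = 1/(-20/3*804357 - 43508) = 1/(-5362380 - 43508) = 1/(-5405888) = -1/5405888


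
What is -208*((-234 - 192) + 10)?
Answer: 86528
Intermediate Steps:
-208*((-234 - 192) + 10) = -208*(-426 + 10) = -208*(-416) = 86528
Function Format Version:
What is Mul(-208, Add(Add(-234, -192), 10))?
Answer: 86528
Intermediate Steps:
Mul(-208, Add(Add(-234, -192), 10)) = Mul(-208, Add(-426, 10)) = Mul(-208, -416) = 86528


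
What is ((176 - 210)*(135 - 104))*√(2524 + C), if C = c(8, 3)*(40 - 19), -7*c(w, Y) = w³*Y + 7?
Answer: -1054*I*√2105 ≈ -48358.0*I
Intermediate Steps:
c(w, Y) = -1 - Y*w³/7 (c(w, Y) = -(w³*Y + 7)/7 = -(Y*w³ + 7)/7 = -(7 + Y*w³)/7 = -1 - Y*w³/7)
C = -4629 (C = (-1 - ⅐*3*8³)*(40 - 19) = (-1 - ⅐*3*512)*21 = (-1 - 1536/7)*21 = -1543/7*21 = -4629)
((176 - 210)*(135 - 104))*√(2524 + C) = ((176 - 210)*(135 - 104))*√(2524 - 4629) = (-34*31)*√(-2105) = -1054*I*√2105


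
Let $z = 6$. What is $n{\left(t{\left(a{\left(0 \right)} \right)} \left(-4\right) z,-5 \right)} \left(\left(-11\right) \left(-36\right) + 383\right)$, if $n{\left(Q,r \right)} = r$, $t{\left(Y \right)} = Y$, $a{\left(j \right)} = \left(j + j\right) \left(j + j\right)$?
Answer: $-3895$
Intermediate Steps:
$a{\left(j \right)} = 4 j^{2}$ ($a{\left(j \right)} = 2 j 2 j = 4 j^{2}$)
$n{\left(t{\left(a{\left(0 \right)} \right)} \left(-4\right) z,-5 \right)} \left(\left(-11\right) \left(-36\right) + 383\right) = - 5 \left(\left(-11\right) \left(-36\right) + 383\right) = - 5 \left(396 + 383\right) = \left(-5\right) 779 = -3895$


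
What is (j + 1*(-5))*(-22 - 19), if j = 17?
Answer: -492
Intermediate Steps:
(j + 1*(-5))*(-22 - 19) = (17 + 1*(-5))*(-22 - 19) = (17 - 5)*(-41) = 12*(-41) = -492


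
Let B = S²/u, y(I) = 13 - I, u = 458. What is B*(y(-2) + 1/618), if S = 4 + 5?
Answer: 250317/94348 ≈ 2.6531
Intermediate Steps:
S = 9
B = 81/458 (B = 9²/458 = 81*(1/458) = 81/458 ≈ 0.17686)
B*(y(-2) + 1/618) = 81*((13 - 1*(-2)) + 1/618)/458 = 81*((13 + 2) + 1/618)/458 = 81*(15 + 1/618)/458 = (81/458)*(9271/618) = 250317/94348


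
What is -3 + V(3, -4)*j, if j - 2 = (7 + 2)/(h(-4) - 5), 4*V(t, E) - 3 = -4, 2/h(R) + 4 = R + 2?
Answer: -197/64 ≈ -3.0781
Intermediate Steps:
h(R) = 2/(-2 + R) (h(R) = 2/(-4 + (R + 2)) = 2/(-4 + (2 + R)) = 2/(-2 + R))
V(t, E) = -1/4 (V(t, E) = 3/4 + (1/4)*(-4) = 3/4 - 1 = -1/4)
j = 5/16 (j = 2 + (7 + 2)/(2/(-2 - 4) - 5) = 2 + 9/(2/(-6) - 5) = 2 + 9/(2*(-1/6) - 5) = 2 + 9/(-1/3 - 5) = 2 + 9/(-16/3) = 2 + 9*(-3/16) = 2 - 27/16 = 5/16 ≈ 0.31250)
-3 + V(3, -4)*j = -3 - 1/4*5/16 = -3 - 5/64 = -197/64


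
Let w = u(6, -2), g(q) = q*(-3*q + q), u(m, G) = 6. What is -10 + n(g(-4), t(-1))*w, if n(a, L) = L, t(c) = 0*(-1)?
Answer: -10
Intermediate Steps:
t(c) = 0
g(q) = -2*q² (g(q) = q*(-2*q) = -2*q²)
w = 6
-10 + n(g(-4), t(-1))*w = -10 + 0*6 = -10 + 0 = -10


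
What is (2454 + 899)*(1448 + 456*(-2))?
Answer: 1797208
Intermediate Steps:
(2454 + 899)*(1448 + 456*(-2)) = 3353*(1448 - 912) = 3353*536 = 1797208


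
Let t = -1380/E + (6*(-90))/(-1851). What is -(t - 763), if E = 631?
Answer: 297794381/389327 ≈ 764.90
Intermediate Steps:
t = -737880/389327 (t = -1380/631 + (6*(-90))/(-1851) = -1380*1/631 - 540*(-1/1851) = -1380/631 + 180/617 = -737880/389327 ≈ -1.8953)
-(t - 763) = -(-737880/389327 - 763) = -1*(-297794381/389327) = 297794381/389327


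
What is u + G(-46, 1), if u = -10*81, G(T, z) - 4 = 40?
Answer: -766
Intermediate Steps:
G(T, z) = 44 (G(T, z) = 4 + 40 = 44)
u = -810
u + G(-46, 1) = -810 + 44 = -766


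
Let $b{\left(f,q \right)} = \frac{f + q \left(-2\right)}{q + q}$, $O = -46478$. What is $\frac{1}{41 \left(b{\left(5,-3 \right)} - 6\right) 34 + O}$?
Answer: $- \frac{3}{172193} \approx -1.7422 \cdot 10^{-5}$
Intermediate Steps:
$b{\left(f,q \right)} = \frac{f - 2 q}{2 q}$
$\frac{1}{41 \left(b{\left(5,-3 \right)} - 6\right) 34 + O} = \frac{1}{41 \left(\frac{\frac{1}{2} \cdot 5 - -3}{-3} - 6\right) 34 - 46478} = \frac{1}{41 \left(- \frac{\frac{5}{2} + 3}{3} - 6\right) 34 - 46478} = \frac{1}{41 \left(\left(- \frac{1}{3}\right) \frac{11}{2} - 6\right) 34 - 46478} = \frac{1}{41 \left(- \frac{11}{6} - 6\right) 34 - 46478} = \frac{1}{41 \left(- \frac{47}{6}\right) 34 - 46478} = \frac{1}{\left(- \frac{1927}{6}\right) 34 - 46478} = \frac{1}{- \frac{32759}{3} - 46478} = \frac{1}{- \frac{172193}{3}} = - \frac{3}{172193}$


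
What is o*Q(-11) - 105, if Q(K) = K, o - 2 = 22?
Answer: -369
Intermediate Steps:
o = 24 (o = 2 + 22 = 24)
o*Q(-11) - 105 = 24*(-11) - 105 = -264 - 105 = -369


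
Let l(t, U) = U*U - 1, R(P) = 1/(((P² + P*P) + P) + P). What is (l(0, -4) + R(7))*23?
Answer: 38663/112 ≈ 345.21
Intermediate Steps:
R(P) = 1/(2*P + 2*P²) (R(P) = 1/(((P² + P²) + P) + P) = 1/((2*P² + P) + P) = 1/((P + 2*P²) + P) = 1/(2*P + 2*P²))
l(t, U) = -1 + U² (l(t, U) = U² - 1 = -1 + U²)
(l(0, -4) + R(7))*23 = ((-1 + (-4)²) + (½)/(7*(1 + 7)))*23 = ((-1 + 16) + (½)*(⅐)/8)*23 = (15 + (½)*(⅐)*(⅛))*23 = (15 + 1/112)*23 = (1681/112)*23 = 38663/112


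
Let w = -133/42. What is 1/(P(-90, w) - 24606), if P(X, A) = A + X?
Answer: -6/148195 ≈ -4.0487e-5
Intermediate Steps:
w = -19/6 (w = -133*1/42 = -19/6 ≈ -3.1667)
1/(P(-90, w) - 24606) = 1/((-19/6 - 90) - 24606) = 1/(-559/6 - 24606) = 1/(-148195/6) = -6/148195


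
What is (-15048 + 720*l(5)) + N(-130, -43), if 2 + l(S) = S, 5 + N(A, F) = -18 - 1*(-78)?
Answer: -12833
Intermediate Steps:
N(A, F) = 55 (N(A, F) = -5 + (-18 - 1*(-78)) = -5 + (-18 + 78) = -5 + 60 = 55)
l(S) = -2 + S
(-15048 + 720*l(5)) + N(-130, -43) = (-15048 + 720*(-2 + 5)) + 55 = (-15048 + 720*3) + 55 = (-15048 + 2160) + 55 = -12888 + 55 = -12833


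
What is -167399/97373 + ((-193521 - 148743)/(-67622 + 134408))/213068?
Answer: -99254762871176/57733910055421 ≈ -1.7192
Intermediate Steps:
-167399/97373 + ((-193521 - 148743)/(-67622 + 134408))/213068 = -167399*1/97373 - 342264/66786*(1/213068) = -167399/97373 - 342264*1/66786*(1/213068) = -167399/97373 - 57044/11131*1/213068 = -167399/97373 - 14261/592914977 = -99254762871176/57733910055421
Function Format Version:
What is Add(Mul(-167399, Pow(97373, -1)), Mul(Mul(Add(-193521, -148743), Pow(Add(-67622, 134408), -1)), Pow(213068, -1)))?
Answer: Rational(-99254762871176, 57733910055421) ≈ -1.7192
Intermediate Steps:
Add(Mul(-167399, Pow(97373, -1)), Mul(Mul(Add(-193521, -148743), Pow(Add(-67622, 134408), -1)), Pow(213068, -1))) = Add(Mul(-167399, Rational(1, 97373)), Mul(Mul(-342264, Pow(66786, -1)), Rational(1, 213068))) = Add(Rational(-167399, 97373), Mul(Mul(-342264, Rational(1, 66786)), Rational(1, 213068))) = Add(Rational(-167399, 97373), Mul(Rational(-57044, 11131), Rational(1, 213068))) = Add(Rational(-167399, 97373), Rational(-14261, 592914977)) = Rational(-99254762871176, 57733910055421)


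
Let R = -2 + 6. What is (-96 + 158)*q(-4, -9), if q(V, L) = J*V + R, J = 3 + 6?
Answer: -1984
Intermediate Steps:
R = 4
J = 9
q(V, L) = 4 + 9*V (q(V, L) = 9*V + 4 = 4 + 9*V)
(-96 + 158)*q(-4, -9) = (-96 + 158)*(4 + 9*(-4)) = 62*(4 - 36) = 62*(-32) = -1984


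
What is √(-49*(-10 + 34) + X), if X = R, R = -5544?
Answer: 8*I*√105 ≈ 81.976*I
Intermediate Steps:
X = -5544
√(-49*(-10 + 34) + X) = √(-49*(-10 + 34) - 5544) = √(-49*24 - 5544) = √(-1176 - 5544) = √(-6720) = 8*I*√105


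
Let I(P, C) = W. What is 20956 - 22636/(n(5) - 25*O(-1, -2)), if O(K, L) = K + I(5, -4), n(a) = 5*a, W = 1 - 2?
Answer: 1549064/75 ≈ 20654.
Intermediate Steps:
W = -1
I(P, C) = -1
O(K, L) = -1 + K (O(K, L) = K - 1 = -1 + K)
20956 - 22636/(n(5) - 25*O(-1, -2)) = 20956 - 22636/(5*5 - 25*(-1 - 1)) = 20956 - 22636/(25 - 25*(-2)) = 20956 - 22636/(25 + 50) = 20956 - 22636/75 = 1549064/75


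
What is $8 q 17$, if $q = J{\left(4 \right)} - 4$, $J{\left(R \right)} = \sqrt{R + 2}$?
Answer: $-544 + 136 \sqrt{6} \approx -210.87$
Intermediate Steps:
$J{\left(R \right)} = \sqrt{2 + R}$
$q = -4 + \sqrt{6}$ ($q = \sqrt{2 + 4} - 4 = \sqrt{6} - 4 = -4 + \sqrt{6} \approx -1.5505$)
$8 q 17 = 8 \left(-4 + \sqrt{6}\right) 17 = \left(-32 + 8 \sqrt{6}\right) 17 = -544 + 136 \sqrt{6}$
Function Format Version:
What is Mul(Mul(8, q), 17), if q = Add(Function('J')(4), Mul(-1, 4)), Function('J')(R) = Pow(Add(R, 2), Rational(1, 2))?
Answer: Add(-544, Mul(136, Pow(6, Rational(1, 2)))) ≈ -210.87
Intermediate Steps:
Function('J')(R) = Pow(Add(2, R), Rational(1, 2))
q = Add(-4, Pow(6, Rational(1, 2))) (q = Add(Pow(Add(2, 4), Rational(1, 2)), Mul(-1, 4)) = Add(Pow(6, Rational(1, 2)), -4) = Add(-4, Pow(6, Rational(1, 2))) ≈ -1.5505)
Mul(Mul(8, q), 17) = Mul(Mul(8, Add(-4, Pow(6, Rational(1, 2)))), 17) = Mul(Add(-32, Mul(8, Pow(6, Rational(1, 2)))), 17) = Add(-544, Mul(136, Pow(6, Rational(1, 2))))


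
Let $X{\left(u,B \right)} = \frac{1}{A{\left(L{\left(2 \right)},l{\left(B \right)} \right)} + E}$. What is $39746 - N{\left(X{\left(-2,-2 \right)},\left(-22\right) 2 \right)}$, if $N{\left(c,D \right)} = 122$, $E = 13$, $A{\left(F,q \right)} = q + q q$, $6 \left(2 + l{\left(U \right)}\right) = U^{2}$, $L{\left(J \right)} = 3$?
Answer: $39624$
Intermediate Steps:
$l{\left(U \right)} = -2 + \frac{U^{2}}{6}$
$A{\left(F,q \right)} = q + q^{2}$
$X{\left(u,B \right)} = \frac{1}{13 + \left(-1 + \frac{B^{2}}{6}\right) \left(-2 + \frac{B^{2}}{6}\right)}$ ($X{\left(u,B \right)} = \frac{1}{\left(-2 + \frac{B^{2}}{6}\right) \left(1 + \left(-2 + \frac{B^{2}}{6}\right)\right) + 13} = \frac{1}{\left(-2 + \frac{B^{2}}{6}\right) \left(-1 + \frac{B^{2}}{6}\right) + 13} = \frac{1}{\left(-1 + \frac{B^{2}}{6}\right) \left(-2 + \frac{B^{2}}{6}\right) + 13} = \frac{1}{13 + \left(-1 + \frac{B^{2}}{6}\right) \left(-2 + \frac{B^{2}}{6}\right)}$)
$39746 - N{\left(X{\left(-2,-2 \right)},\left(-22\right) 2 \right)} = 39746 - 122 = 39624$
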